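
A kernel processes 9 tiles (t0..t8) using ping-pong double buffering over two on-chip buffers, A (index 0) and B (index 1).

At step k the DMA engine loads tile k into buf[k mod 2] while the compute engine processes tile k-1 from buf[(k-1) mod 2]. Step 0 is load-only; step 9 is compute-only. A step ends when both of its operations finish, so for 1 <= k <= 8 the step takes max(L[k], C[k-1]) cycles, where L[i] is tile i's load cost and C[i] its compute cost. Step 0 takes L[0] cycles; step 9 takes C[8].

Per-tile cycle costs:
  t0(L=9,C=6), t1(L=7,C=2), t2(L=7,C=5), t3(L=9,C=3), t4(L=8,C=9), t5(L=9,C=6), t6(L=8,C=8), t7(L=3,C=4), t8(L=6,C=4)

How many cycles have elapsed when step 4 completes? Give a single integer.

end_cycle[4] = 40

k=0 load=t0/9c comp=- wait=9 total=9
k=1 load=t1/7c comp=t0/6c wait=7 total=16
k=2 load=t2/7c comp=t1/2c wait=7 total=23
k=3 load=t3/9c comp=t2/5c wait=9 total=32
k=4 load=t4/8c comp=t3/3c wait=8 total=40
k=5 load=t5/9c comp=t4/9c wait=9 total=49
k=6 load=t6/8c comp=t5/6c wait=8 total=57
k=7 load=t7/3c comp=t6/8c wait=8 total=65
k=8 load=t8/6c comp=t7/4c wait=6 total=71
k=9 load=- comp=t8/4c wait=4 total=75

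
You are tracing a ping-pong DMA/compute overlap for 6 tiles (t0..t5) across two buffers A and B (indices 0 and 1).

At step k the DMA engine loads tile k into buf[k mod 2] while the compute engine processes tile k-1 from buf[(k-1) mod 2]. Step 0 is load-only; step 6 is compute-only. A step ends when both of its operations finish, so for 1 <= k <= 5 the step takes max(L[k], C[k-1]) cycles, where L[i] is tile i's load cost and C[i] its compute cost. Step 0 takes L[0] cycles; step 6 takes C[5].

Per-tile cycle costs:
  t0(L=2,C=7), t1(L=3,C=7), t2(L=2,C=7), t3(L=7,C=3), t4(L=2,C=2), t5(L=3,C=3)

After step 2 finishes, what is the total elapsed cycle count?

step 0: L[0]=2 → dur=2, Σ=2 | A=load:t0 B=idle [load-only]
step 1: L[1]=3 C[0]=7 → dur=7, Σ=9 | A=compute:t0 B=load:t1 [compute-bound]
step 2: L[2]=2 C[1]=7 → dur=7, Σ=16 | A=load:t2 B=compute:t1 [compute-bound]
step 3: L[3]=7 C[2]=7 → dur=7, Σ=23 | A=compute:t2 B=load:t3 [tied]
step 4: L[4]=2 C[3]=3 → dur=3, Σ=26 | A=load:t4 B=compute:t3 [compute-bound]
step 5: L[5]=3 C[4]=2 → dur=3, Σ=29 | A=compute:t4 B=load:t5 [load-bound]
step 6: C[5]=3 → dur=3, Σ=32 | A=idle B=compute:t5 [compute-only]

end_cycle[2] = 16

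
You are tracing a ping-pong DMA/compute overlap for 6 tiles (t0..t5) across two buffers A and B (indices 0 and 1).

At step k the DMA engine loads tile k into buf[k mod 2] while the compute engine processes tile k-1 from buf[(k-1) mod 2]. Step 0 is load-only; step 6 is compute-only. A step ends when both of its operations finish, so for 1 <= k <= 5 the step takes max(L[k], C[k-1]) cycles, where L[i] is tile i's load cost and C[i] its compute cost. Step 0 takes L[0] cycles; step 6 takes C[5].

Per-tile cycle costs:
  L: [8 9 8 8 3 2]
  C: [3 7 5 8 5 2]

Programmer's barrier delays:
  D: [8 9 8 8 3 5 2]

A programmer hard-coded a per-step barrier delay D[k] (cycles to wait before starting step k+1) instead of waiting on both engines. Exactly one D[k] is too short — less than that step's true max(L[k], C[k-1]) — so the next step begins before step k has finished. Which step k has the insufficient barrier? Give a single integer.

hazard at step 4

k=0 barrier L[0]=8→8c, D[0]=8 ok
k=1 barrier max(L[1]=9,C[0]=3)→9c, D[1]=9 ok
k=2 barrier max(L[2]=8,C[1]=7)→8c, D[2]=8 ok
k=3 barrier max(L[3]=8,C[2]=5)→8c, D[3]=8 ok
k=4 barrier max(L[4]=3,C[3]=8)→8c, D[4]=3 SHORT
k=5 barrier max(L[5]=2,C[4]=5)→5c, D[5]=5 ok
k=6 barrier C[5]=2→2c, D[6]=2 ok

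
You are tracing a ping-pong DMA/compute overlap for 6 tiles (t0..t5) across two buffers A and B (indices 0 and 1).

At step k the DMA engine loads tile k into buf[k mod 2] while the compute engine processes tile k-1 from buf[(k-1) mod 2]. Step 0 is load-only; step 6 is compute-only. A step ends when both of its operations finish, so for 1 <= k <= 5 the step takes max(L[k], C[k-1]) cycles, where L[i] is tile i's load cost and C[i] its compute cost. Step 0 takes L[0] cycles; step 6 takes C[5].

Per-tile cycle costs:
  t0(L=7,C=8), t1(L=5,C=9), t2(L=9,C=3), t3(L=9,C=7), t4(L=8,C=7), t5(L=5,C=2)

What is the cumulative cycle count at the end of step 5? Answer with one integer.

end_cycle[5] = 48

[0] DMA t0→A (7c) ∥ CU idle ⇒ 7c, clock 7
[1] DMA t1→B (5c) ∥ CU A:t0 (8c) ⇒ 8c, clock 15
[2] DMA t2→A (9c) ∥ CU B:t1 (9c) ⇒ 9c, clock 24
[3] DMA t3→B (9c) ∥ CU A:t2 (3c) ⇒ 9c, clock 33
[4] DMA t4→A (8c) ∥ CU B:t3 (7c) ⇒ 8c, clock 41
[5] DMA t5→B (5c) ∥ CU A:t4 (7c) ⇒ 7c, clock 48
[6] DMA idle ∥ CU B:t5 (2c) ⇒ 2c, clock 50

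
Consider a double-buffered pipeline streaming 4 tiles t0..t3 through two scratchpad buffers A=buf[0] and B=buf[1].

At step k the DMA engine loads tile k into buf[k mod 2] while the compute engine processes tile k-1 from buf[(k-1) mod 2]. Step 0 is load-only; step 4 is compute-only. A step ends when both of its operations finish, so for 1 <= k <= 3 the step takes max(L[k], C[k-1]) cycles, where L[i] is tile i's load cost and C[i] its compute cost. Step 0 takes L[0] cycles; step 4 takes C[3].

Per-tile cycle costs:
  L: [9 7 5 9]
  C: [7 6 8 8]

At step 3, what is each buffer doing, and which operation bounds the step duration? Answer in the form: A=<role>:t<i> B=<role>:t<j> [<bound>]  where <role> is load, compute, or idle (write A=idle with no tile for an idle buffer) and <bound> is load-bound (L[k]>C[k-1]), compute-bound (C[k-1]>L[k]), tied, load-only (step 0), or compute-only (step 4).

k=0 load=t0/9c comp=- wait=9 total=9
k=1 load=t1/7c comp=t0/7c wait=7 total=16
k=2 load=t2/5c comp=t1/6c wait=6 total=22
k=3 load=t3/9c comp=t2/8c wait=9 total=31
k=4 load=- comp=t3/8c wait=8 total=39

step 3: A=compute:t2 B=load:t3 [load-bound]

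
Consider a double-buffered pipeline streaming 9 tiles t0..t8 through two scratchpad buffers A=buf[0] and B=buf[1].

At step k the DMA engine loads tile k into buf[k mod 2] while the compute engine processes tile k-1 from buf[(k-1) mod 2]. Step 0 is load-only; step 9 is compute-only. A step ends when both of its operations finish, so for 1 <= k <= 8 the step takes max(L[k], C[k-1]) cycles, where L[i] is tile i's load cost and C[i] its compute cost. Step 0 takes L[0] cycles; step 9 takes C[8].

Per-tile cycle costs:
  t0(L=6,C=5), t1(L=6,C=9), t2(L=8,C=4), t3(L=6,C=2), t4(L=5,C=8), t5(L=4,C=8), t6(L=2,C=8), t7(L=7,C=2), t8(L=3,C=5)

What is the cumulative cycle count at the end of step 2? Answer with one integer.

step 0: L[0]=6 → dur=6, Σ=6 | A=load:t0 B=idle [load-only]
step 1: L[1]=6 C[0]=5 → dur=6, Σ=12 | A=compute:t0 B=load:t1 [load-bound]
step 2: L[2]=8 C[1]=9 → dur=9, Σ=21 | A=load:t2 B=compute:t1 [compute-bound]
step 3: L[3]=6 C[2]=4 → dur=6, Σ=27 | A=compute:t2 B=load:t3 [load-bound]
step 4: L[4]=5 C[3]=2 → dur=5, Σ=32 | A=load:t4 B=compute:t3 [load-bound]
step 5: L[5]=4 C[4]=8 → dur=8, Σ=40 | A=compute:t4 B=load:t5 [compute-bound]
step 6: L[6]=2 C[5]=8 → dur=8, Σ=48 | A=load:t6 B=compute:t5 [compute-bound]
step 7: L[7]=7 C[6]=8 → dur=8, Σ=56 | A=compute:t6 B=load:t7 [compute-bound]
step 8: L[8]=3 C[7]=2 → dur=3, Σ=59 | A=load:t8 B=compute:t7 [load-bound]
step 9: C[8]=5 → dur=5, Σ=64 | A=compute:t8 B=idle [compute-only]

end_cycle[2] = 21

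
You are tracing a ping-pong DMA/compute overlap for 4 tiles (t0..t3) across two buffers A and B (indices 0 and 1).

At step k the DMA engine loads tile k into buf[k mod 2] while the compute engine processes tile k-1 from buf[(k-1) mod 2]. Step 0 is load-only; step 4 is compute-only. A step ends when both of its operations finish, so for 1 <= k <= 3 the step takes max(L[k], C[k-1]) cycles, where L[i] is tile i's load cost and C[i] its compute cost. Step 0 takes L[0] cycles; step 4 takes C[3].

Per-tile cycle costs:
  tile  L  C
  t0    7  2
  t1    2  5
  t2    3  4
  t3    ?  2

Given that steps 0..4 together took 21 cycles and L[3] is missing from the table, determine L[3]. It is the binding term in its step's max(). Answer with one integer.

L[3] = 5

step 0 = dur = L[0]=7 = 7
step 1 = dur = max(L[1]=2, C[0]=2) = 2
step 2 = dur = max(L[2]=3, C[1]=5) = 5
step 3 = dur = max(L[3]=?, C[2]=4) = L[3]  (unknown; binding)
step 4 = dur = C[3]=2 = 2
sum of known step durations = 16
dur[3] = total - known = 21 - 16 = 5
L[3] is the binding max in step 3, so L[3] = dur[3] = 5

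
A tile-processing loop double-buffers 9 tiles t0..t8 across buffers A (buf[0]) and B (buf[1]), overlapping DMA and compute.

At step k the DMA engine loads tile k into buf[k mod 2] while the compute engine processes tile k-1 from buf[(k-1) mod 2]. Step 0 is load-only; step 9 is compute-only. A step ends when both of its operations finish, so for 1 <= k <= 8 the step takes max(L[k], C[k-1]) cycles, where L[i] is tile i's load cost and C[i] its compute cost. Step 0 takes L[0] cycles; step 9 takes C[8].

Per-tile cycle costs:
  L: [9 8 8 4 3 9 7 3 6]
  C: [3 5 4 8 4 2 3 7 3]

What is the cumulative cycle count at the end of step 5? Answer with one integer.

end_cycle[5] = 46

k=0 load=t0/9c comp=- wait=9 total=9
k=1 load=t1/8c comp=t0/3c wait=8 total=17
k=2 load=t2/8c comp=t1/5c wait=8 total=25
k=3 load=t3/4c comp=t2/4c wait=4 total=29
k=4 load=t4/3c comp=t3/8c wait=8 total=37
k=5 load=t5/9c comp=t4/4c wait=9 total=46
k=6 load=t6/7c comp=t5/2c wait=7 total=53
k=7 load=t7/3c comp=t6/3c wait=3 total=56
k=8 load=t8/6c comp=t7/7c wait=7 total=63
k=9 load=- comp=t8/3c wait=3 total=66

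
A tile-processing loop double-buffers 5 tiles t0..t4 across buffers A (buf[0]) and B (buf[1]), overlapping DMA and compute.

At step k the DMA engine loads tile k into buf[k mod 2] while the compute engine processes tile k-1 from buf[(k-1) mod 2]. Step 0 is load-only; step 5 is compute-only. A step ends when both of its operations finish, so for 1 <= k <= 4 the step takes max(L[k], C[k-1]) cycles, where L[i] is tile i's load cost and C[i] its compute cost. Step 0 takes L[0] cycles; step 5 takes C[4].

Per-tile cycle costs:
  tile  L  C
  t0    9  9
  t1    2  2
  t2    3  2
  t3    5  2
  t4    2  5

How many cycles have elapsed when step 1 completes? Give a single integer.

end_cycle[1] = 18

step 0: L[0]=9 → dur=9, Σ=9 | A=load:t0 B=idle [load-only]
step 1: L[1]=2 C[0]=9 → dur=9, Σ=18 | A=compute:t0 B=load:t1 [compute-bound]
step 2: L[2]=3 C[1]=2 → dur=3, Σ=21 | A=load:t2 B=compute:t1 [load-bound]
step 3: L[3]=5 C[2]=2 → dur=5, Σ=26 | A=compute:t2 B=load:t3 [load-bound]
step 4: L[4]=2 C[3]=2 → dur=2, Σ=28 | A=load:t4 B=compute:t3 [tied]
step 5: C[4]=5 → dur=5, Σ=33 | A=compute:t4 B=idle [compute-only]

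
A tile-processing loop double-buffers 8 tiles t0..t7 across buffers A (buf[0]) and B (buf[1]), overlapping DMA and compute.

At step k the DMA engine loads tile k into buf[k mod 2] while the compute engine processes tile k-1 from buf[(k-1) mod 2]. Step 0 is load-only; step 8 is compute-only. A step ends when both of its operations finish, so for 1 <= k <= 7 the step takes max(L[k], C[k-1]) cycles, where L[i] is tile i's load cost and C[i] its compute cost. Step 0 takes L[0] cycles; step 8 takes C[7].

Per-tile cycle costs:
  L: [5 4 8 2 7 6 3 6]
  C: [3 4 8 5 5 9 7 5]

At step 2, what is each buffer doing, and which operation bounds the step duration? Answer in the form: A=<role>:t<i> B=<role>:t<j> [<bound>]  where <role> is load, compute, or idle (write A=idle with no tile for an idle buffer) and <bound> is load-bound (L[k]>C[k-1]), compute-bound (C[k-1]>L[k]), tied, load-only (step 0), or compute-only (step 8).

step 2: A=load:t2 B=compute:t1 [load-bound]

k=0 load=t0/5c comp=- wait=5 total=5
k=1 load=t1/4c comp=t0/3c wait=4 total=9
k=2 load=t2/8c comp=t1/4c wait=8 total=17
k=3 load=t3/2c comp=t2/8c wait=8 total=25
k=4 load=t4/7c comp=t3/5c wait=7 total=32
k=5 load=t5/6c comp=t4/5c wait=6 total=38
k=6 load=t6/3c comp=t5/9c wait=9 total=47
k=7 load=t7/6c comp=t6/7c wait=7 total=54
k=8 load=- comp=t7/5c wait=5 total=59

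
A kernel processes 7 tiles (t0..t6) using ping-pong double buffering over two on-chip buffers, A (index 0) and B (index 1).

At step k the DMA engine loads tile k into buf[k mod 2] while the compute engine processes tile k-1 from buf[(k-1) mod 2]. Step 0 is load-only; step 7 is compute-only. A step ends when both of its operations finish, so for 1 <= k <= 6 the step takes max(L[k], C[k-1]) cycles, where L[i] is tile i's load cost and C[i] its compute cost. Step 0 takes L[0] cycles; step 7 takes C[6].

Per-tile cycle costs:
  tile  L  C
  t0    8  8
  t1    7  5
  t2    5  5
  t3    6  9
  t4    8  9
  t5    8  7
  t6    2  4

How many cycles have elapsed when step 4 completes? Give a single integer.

step 0: L[0]=8 → dur=8, Σ=8 | A=load:t0 B=idle [load-only]
step 1: L[1]=7 C[0]=8 → dur=8, Σ=16 | A=compute:t0 B=load:t1 [compute-bound]
step 2: L[2]=5 C[1]=5 → dur=5, Σ=21 | A=load:t2 B=compute:t1 [tied]
step 3: L[3]=6 C[2]=5 → dur=6, Σ=27 | A=compute:t2 B=load:t3 [load-bound]
step 4: L[4]=8 C[3]=9 → dur=9, Σ=36 | A=load:t4 B=compute:t3 [compute-bound]
step 5: L[5]=8 C[4]=9 → dur=9, Σ=45 | A=compute:t4 B=load:t5 [compute-bound]
step 6: L[6]=2 C[5]=7 → dur=7, Σ=52 | A=load:t6 B=compute:t5 [compute-bound]
step 7: C[6]=4 → dur=4, Σ=56 | A=compute:t6 B=idle [compute-only]

end_cycle[4] = 36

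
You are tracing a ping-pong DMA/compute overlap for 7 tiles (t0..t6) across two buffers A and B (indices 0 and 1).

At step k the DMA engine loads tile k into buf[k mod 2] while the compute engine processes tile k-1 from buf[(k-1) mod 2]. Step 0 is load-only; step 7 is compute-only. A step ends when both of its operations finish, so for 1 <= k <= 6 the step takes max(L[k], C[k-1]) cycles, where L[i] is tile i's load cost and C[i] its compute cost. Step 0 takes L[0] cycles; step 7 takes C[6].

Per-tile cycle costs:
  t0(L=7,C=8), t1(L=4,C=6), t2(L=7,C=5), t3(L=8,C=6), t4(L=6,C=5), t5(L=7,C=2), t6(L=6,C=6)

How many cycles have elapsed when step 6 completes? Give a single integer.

  0. 7=7c; end=7; A:t0 B:-
  1. max(4,8)=8c; end=15; A:t0 B:t1
  2. max(7,6)=7c; end=22; A:t2 B:t1
  3. max(8,5)=8c; end=30; A:t2 B:t3
  4. max(6,6)=6c; end=36; A:t4 B:t3
  5. max(7,5)=7c; end=43; A:t4 B:t5
  6. max(6,2)=6c; end=49; A:t6 B:t5
  7. 6=6c; end=55; A:t6 B:t5

end_cycle[6] = 49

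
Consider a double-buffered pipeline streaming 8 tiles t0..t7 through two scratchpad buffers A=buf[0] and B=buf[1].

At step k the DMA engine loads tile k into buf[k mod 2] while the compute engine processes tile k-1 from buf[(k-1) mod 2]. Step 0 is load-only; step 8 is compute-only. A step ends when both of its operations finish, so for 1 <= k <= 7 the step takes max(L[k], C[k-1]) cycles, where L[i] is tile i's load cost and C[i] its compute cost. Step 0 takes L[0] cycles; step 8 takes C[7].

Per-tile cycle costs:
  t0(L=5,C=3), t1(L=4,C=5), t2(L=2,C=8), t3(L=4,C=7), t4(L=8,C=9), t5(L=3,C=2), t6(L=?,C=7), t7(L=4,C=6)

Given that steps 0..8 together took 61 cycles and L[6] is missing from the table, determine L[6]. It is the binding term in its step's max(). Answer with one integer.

L[6] = 9

step 0: dur = L[0]=5 = 5
step 1: dur = max(L[1]=4, C[0]=3) = 4
step 2: dur = max(L[2]=2, C[1]=5) = 5
step 3: dur = max(L[3]=4, C[2]=8) = 8
step 4: dur = max(L[4]=8, C[3]=7) = 8
step 5: dur = max(L[5]=3, C[4]=9) = 9
step 6: dur = max(L[6]=?, C[5]=2) = L[6]  (unknown; binding)
step 7: dur = max(L[7]=4, C[6]=7) = 7
step 8: dur = C[7]=6 = 6
sum of known step durations = 52
dur[6] = total - known = 61 - 52 = 9
L[6] is the binding max in step 6, so L[6] = dur[6] = 9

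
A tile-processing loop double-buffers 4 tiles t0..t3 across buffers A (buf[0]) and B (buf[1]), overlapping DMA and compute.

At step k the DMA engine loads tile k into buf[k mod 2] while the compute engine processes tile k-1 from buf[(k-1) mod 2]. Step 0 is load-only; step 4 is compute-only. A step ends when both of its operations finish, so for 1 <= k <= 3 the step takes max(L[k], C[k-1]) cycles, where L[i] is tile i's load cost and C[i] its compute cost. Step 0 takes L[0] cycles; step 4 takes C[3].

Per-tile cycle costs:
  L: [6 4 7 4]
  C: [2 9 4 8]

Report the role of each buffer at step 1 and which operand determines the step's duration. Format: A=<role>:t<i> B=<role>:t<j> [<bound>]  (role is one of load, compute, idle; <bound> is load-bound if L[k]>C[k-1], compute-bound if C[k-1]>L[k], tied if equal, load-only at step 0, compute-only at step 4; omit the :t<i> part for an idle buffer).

  0. 6=6c; end=6; A:t0 B:-
  1. max(4,2)=4c; end=10; A:t0 B:t1
  2. max(7,9)=9c; end=19; A:t2 B:t1
  3. max(4,4)=4c; end=23; A:t2 B:t3
  4. 8=8c; end=31; A:t2 B:t3

step 1: A=compute:t0 B=load:t1 [load-bound]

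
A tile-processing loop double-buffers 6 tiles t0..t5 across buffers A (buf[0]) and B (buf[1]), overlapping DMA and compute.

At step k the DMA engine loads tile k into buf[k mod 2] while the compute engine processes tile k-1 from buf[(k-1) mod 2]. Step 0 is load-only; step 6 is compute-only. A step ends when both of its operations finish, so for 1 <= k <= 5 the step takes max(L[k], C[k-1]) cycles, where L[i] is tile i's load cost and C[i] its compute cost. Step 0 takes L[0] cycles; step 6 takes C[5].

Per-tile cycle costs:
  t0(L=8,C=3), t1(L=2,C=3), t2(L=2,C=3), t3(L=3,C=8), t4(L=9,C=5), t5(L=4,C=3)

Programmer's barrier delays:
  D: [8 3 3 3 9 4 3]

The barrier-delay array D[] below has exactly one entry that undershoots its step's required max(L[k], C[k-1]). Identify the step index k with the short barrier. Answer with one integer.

hazard at step 5

[0] required=L[0]=8=8 vs D=8 ok
[1] required=max(L[1]=2,C[0]=3)=3 vs D=3 ok
[2] required=max(L[2]=2,C[1]=3)=3 vs D=3 ok
[3] required=max(L[3]=3,C[2]=3)=3 vs D=3 ok
[4] required=max(L[4]=9,C[3]=8)=9 vs D=9 ok
[5] required=max(L[5]=4,C[4]=5)=5 vs D=4 SHORT
[6] required=C[5]=3=3 vs D=3 ok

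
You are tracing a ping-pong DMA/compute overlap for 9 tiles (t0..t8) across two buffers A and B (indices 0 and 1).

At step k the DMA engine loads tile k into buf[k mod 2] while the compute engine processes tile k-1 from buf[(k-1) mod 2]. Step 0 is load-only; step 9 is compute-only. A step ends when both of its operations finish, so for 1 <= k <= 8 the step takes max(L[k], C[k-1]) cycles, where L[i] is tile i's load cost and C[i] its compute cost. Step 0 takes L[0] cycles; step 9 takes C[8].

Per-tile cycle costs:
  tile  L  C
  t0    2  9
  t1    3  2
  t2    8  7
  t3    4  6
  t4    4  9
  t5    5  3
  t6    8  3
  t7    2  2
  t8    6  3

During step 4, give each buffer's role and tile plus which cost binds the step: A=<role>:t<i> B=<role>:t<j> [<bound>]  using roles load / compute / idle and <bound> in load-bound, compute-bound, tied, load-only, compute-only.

step 4: A=load:t4 B=compute:t3 [compute-bound]

[0] DMA t0→A (2c) ∥ CU idle ⇒ 2c, clock 2
[1] DMA t1→B (3c) ∥ CU A:t0 (9c) ⇒ 9c, clock 11
[2] DMA t2→A (8c) ∥ CU B:t1 (2c) ⇒ 8c, clock 19
[3] DMA t3→B (4c) ∥ CU A:t2 (7c) ⇒ 7c, clock 26
[4] DMA t4→A (4c) ∥ CU B:t3 (6c) ⇒ 6c, clock 32
[5] DMA t5→B (5c) ∥ CU A:t4 (9c) ⇒ 9c, clock 41
[6] DMA t6→A (8c) ∥ CU B:t5 (3c) ⇒ 8c, clock 49
[7] DMA t7→B (2c) ∥ CU A:t6 (3c) ⇒ 3c, clock 52
[8] DMA t8→A (6c) ∥ CU B:t7 (2c) ⇒ 6c, clock 58
[9] DMA idle ∥ CU A:t8 (3c) ⇒ 3c, clock 61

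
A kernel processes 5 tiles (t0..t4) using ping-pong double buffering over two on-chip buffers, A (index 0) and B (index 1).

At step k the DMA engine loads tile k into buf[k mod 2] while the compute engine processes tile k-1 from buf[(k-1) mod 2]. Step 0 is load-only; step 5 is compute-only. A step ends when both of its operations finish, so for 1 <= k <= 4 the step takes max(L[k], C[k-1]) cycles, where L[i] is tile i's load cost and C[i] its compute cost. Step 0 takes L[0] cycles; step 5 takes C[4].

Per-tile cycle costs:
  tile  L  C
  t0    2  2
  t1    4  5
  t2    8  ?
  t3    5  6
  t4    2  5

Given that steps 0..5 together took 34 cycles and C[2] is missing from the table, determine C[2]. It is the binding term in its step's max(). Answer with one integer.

C[2] = 9

step 0 = dur = L[0]=2 = 2
step 1 = dur = max(L[1]=4, C[0]=2) = 4
step 2 = dur = max(L[2]=8, C[1]=5) = 8
step 3 = dur = max(L[3]=5, C[2]=?) = C[2]  (unknown; binding)
step 4 = dur = max(L[4]=2, C[3]=6) = 6
step 5 = dur = C[4]=5 = 5
sum of known step durations = 25
dur[3] = total - known = 34 - 25 = 9
C[2] is the binding max in step 3, so C[2] = dur[3] = 9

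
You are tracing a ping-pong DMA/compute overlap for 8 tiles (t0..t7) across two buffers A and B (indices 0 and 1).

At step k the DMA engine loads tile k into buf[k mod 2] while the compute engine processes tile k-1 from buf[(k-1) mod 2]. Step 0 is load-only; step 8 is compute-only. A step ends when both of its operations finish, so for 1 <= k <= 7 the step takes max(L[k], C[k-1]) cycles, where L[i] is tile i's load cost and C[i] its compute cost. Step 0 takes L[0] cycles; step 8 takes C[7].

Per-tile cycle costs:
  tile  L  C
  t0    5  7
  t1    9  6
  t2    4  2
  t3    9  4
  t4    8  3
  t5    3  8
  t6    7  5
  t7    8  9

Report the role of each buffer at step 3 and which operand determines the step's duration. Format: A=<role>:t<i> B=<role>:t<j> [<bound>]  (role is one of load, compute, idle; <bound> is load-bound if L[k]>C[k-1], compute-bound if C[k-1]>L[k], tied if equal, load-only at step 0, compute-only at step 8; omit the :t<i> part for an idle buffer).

step 3: A=compute:t2 B=load:t3 [load-bound]

[0] DMA t0→A (5c) ∥ CU idle ⇒ 5c, clock 5
[1] DMA t1→B (9c) ∥ CU A:t0 (7c) ⇒ 9c, clock 14
[2] DMA t2→A (4c) ∥ CU B:t1 (6c) ⇒ 6c, clock 20
[3] DMA t3→B (9c) ∥ CU A:t2 (2c) ⇒ 9c, clock 29
[4] DMA t4→A (8c) ∥ CU B:t3 (4c) ⇒ 8c, clock 37
[5] DMA t5→B (3c) ∥ CU A:t4 (3c) ⇒ 3c, clock 40
[6] DMA t6→A (7c) ∥ CU B:t5 (8c) ⇒ 8c, clock 48
[7] DMA t7→B (8c) ∥ CU A:t6 (5c) ⇒ 8c, clock 56
[8] DMA idle ∥ CU B:t7 (9c) ⇒ 9c, clock 65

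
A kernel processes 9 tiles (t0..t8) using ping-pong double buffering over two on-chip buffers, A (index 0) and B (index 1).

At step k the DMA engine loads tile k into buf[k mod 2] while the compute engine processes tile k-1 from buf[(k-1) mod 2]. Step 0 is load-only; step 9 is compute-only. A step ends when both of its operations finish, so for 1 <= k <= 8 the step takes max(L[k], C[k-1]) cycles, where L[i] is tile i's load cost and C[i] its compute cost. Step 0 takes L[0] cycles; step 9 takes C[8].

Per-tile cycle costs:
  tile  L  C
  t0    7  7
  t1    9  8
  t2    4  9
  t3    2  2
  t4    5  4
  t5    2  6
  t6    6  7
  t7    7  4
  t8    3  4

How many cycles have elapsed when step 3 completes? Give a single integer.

end_cycle[3] = 33

step 0: L[0]=7 → dur=7, Σ=7 | A=load:t0 B=idle [load-only]
step 1: L[1]=9 C[0]=7 → dur=9, Σ=16 | A=compute:t0 B=load:t1 [load-bound]
step 2: L[2]=4 C[1]=8 → dur=8, Σ=24 | A=load:t2 B=compute:t1 [compute-bound]
step 3: L[3]=2 C[2]=9 → dur=9, Σ=33 | A=compute:t2 B=load:t3 [compute-bound]
step 4: L[4]=5 C[3]=2 → dur=5, Σ=38 | A=load:t4 B=compute:t3 [load-bound]
step 5: L[5]=2 C[4]=4 → dur=4, Σ=42 | A=compute:t4 B=load:t5 [compute-bound]
step 6: L[6]=6 C[5]=6 → dur=6, Σ=48 | A=load:t6 B=compute:t5 [tied]
step 7: L[7]=7 C[6]=7 → dur=7, Σ=55 | A=compute:t6 B=load:t7 [tied]
step 8: L[8]=3 C[7]=4 → dur=4, Σ=59 | A=load:t8 B=compute:t7 [compute-bound]
step 9: C[8]=4 → dur=4, Σ=63 | A=compute:t8 B=idle [compute-only]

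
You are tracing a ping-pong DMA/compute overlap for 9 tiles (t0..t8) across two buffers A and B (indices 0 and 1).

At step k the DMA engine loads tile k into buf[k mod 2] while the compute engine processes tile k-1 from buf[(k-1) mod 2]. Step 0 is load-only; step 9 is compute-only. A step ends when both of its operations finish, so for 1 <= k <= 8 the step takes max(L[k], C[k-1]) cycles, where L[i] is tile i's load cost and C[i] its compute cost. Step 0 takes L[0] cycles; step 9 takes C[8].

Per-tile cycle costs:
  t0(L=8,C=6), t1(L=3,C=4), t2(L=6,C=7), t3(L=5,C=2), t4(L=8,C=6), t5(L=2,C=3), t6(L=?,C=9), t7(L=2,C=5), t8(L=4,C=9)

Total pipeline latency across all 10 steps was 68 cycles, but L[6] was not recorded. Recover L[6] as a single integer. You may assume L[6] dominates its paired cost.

step 0 → dur = L[0]=8 = 8
step 1 → dur = max(L[1]=3, C[0]=6) = 6
step 2 → dur = max(L[2]=6, C[1]=4) = 6
step 3 → dur = max(L[3]=5, C[2]=7) = 7
step 4 → dur = max(L[4]=8, C[3]=2) = 8
step 5 → dur = max(L[5]=2, C[4]=6) = 6
step 6 → dur = max(L[6]=?, C[5]=3) = L[6]  (unknown; binding)
step 7 → dur = max(L[7]=2, C[6]=9) = 9
step 8 → dur = max(L[8]=4, C[7]=5) = 5
step 9 → dur = C[8]=9 = 9
sum of known step durations = 64
dur[6] = total - known = 68 - 64 = 4
L[6] is the binding max in step 6, so L[6] = dur[6] = 4

L[6] = 4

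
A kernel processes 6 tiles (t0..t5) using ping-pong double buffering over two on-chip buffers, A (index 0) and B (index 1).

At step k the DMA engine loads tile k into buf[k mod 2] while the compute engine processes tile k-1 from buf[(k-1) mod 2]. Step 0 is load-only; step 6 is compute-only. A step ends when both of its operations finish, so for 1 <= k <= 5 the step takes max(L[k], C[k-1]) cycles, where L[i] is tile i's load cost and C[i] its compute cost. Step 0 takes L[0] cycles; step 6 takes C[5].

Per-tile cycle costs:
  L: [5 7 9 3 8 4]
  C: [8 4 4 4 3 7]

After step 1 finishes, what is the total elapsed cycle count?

end_cycle[1] = 13

k=0 load=t0/5c comp=- wait=5 total=5
k=1 load=t1/7c comp=t0/8c wait=8 total=13
k=2 load=t2/9c comp=t1/4c wait=9 total=22
k=3 load=t3/3c comp=t2/4c wait=4 total=26
k=4 load=t4/8c comp=t3/4c wait=8 total=34
k=5 load=t5/4c comp=t4/3c wait=4 total=38
k=6 load=- comp=t5/7c wait=7 total=45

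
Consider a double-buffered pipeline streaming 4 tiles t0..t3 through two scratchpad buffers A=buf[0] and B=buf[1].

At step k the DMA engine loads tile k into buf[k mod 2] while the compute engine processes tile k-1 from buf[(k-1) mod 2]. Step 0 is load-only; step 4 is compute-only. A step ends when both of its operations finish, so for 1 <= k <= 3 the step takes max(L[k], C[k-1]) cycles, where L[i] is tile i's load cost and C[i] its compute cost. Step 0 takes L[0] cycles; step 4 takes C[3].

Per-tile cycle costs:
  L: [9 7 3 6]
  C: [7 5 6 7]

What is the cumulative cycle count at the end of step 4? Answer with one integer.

end_cycle[4] = 34

[0] DMA t0→A (9c) ∥ CU idle ⇒ 9c, clock 9
[1] DMA t1→B (7c) ∥ CU A:t0 (7c) ⇒ 7c, clock 16
[2] DMA t2→A (3c) ∥ CU B:t1 (5c) ⇒ 5c, clock 21
[3] DMA t3→B (6c) ∥ CU A:t2 (6c) ⇒ 6c, clock 27
[4] DMA idle ∥ CU B:t3 (7c) ⇒ 7c, clock 34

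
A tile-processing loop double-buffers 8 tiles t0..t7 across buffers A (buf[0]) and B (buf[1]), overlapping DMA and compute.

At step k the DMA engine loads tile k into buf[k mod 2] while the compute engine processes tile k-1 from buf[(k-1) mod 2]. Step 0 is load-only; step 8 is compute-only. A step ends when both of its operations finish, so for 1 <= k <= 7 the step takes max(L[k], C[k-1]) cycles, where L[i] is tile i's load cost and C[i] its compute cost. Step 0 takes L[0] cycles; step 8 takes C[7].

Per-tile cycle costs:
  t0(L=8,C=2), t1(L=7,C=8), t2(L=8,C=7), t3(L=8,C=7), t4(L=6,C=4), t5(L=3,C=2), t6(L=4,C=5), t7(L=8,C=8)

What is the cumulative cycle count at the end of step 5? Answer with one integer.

end_cycle[5] = 42

  0. 8=8c; end=8; A:t0 B:-
  1. max(7,2)=7c; end=15; A:t0 B:t1
  2. max(8,8)=8c; end=23; A:t2 B:t1
  3. max(8,7)=8c; end=31; A:t2 B:t3
  4. max(6,7)=7c; end=38; A:t4 B:t3
  5. max(3,4)=4c; end=42; A:t4 B:t5
  6. max(4,2)=4c; end=46; A:t6 B:t5
  7. max(8,5)=8c; end=54; A:t6 B:t7
  8. 8=8c; end=62; A:t6 B:t7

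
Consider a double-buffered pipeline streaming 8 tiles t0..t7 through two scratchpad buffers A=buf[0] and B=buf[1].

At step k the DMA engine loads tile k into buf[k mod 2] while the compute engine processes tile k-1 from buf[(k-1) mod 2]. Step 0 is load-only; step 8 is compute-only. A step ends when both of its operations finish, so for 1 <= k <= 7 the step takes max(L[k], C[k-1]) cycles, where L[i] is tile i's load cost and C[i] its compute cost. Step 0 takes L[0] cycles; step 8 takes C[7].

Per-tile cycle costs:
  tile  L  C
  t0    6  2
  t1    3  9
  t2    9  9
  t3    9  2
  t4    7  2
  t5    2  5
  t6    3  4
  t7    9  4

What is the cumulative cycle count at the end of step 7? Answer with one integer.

[0] DMA t0→A (6c) ∥ CU idle ⇒ 6c, clock 6
[1] DMA t1→B (3c) ∥ CU A:t0 (2c) ⇒ 3c, clock 9
[2] DMA t2→A (9c) ∥ CU B:t1 (9c) ⇒ 9c, clock 18
[3] DMA t3→B (9c) ∥ CU A:t2 (9c) ⇒ 9c, clock 27
[4] DMA t4→A (7c) ∥ CU B:t3 (2c) ⇒ 7c, clock 34
[5] DMA t5→B (2c) ∥ CU A:t4 (2c) ⇒ 2c, clock 36
[6] DMA t6→A (3c) ∥ CU B:t5 (5c) ⇒ 5c, clock 41
[7] DMA t7→B (9c) ∥ CU A:t6 (4c) ⇒ 9c, clock 50
[8] DMA idle ∥ CU B:t7 (4c) ⇒ 4c, clock 54

end_cycle[7] = 50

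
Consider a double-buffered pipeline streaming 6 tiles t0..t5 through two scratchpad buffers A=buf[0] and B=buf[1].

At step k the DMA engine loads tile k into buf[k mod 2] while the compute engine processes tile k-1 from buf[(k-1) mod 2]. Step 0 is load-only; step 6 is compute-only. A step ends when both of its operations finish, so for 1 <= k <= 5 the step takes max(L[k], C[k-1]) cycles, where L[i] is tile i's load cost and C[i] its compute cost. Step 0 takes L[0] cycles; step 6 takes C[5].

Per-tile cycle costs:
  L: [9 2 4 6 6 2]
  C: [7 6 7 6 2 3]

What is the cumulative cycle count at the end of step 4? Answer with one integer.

end_cycle[4] = 35

step 0: L[0]=9 → dur=9, Σ=9 | A=load:t0 B=idle [load-only]
step 1: L[1]=2 C[0]=7 → dur=7, Σ=16 | A=compute:t0 B=load:t1 [compute-bound]
step 2: L[2]=4 C[1]=6 → dur=6, Σ=22 | A=load:t2 B=compute:t1 [compute-bound]
step 3: L[3]=6 C[2]=7 → dur=7, Σ=29 | A=compute:t2 B=load:t3 [compute-bound]
step 4: L[4]=6 C[3]=6 → dur=6, Σ=35 | A=load:t4 B=compute:t3 [tied]
step 5: L[5]=2 C[4]=2 → dur=2, Σ=37 | A=compute:t4 B=load:t5 [tied]
step 6: C[5]=3 → dur=3, Σ=40 | A=idle B=compute:t5 [compute-only]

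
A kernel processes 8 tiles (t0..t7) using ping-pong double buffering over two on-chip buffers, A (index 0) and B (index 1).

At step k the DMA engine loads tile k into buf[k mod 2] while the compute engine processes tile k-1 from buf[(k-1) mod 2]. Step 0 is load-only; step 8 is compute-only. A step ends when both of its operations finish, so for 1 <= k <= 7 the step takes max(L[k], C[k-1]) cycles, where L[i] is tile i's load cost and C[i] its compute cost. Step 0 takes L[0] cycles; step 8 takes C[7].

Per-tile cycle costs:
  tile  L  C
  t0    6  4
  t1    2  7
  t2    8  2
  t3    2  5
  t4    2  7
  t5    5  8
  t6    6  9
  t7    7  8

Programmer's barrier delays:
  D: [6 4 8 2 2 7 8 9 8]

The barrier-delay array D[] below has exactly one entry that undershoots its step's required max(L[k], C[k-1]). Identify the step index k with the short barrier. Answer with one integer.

hazard at step 4

step 0: need L[0]=6 = 6; D[0]=6 ok
step 1: need max(L[1]=2,C[0]=4) = 4; D[1]=4 ok
step 2: need max(L[2]=8,C[1]=7) = 8; D[2]=8 ok
step 3: need max(L[3]=2,C[2]=2) = 2; D[3]=2 ok
step 4: need max(L[4]=2,C[3]=5) = 5; D[4]=2 SHORT
step 5: need max(L[5]=5,C[4]=7) = 7; D[5]=7 ok
step 6: need max(L[6]=6,C[5]=8) = 8; D[6]=8 ok
step 7: need max(L[7]=7,C[6]=9) = 9; D[7]=9 ok
step 8: need C[7]=8 = 8; D[8]=8 ok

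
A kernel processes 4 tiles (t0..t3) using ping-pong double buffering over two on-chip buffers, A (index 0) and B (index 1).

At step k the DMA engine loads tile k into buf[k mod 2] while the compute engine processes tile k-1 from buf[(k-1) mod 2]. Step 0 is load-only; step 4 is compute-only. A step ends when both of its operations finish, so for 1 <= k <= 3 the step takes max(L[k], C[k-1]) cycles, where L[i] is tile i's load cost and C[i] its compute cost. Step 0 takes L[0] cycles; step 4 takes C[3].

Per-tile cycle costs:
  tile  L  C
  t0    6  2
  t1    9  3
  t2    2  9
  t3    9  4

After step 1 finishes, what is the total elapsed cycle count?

end_cycle[1] = 15

  0. 6=6c; end=6; A:t0 B:-
  1. max(9,2)=9c; end=15; A:t0 B:t1
  2. max(2,3)=3c; end=18; A:t2 B:t1
  3. max(9,9)=9c; end=27; A:t2 B:t3
  4. 4=4c; end=31; A:t2 B:t3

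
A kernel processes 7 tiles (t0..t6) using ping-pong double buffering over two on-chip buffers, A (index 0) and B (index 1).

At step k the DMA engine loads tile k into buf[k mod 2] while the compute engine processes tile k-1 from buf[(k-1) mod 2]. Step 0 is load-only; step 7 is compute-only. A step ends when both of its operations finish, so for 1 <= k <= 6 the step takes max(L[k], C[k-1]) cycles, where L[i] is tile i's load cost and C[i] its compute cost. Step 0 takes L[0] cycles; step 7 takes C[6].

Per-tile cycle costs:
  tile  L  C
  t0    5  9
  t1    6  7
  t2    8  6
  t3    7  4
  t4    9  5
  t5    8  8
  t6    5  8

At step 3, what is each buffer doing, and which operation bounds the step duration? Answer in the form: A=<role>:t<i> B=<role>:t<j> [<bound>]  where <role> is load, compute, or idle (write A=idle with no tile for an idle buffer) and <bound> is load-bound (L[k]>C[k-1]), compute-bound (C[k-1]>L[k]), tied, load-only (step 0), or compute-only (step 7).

step 3: A=compute:t2 B=load:t3 [load-bound]

k=0 load=t0/5c comp=- wait=5 total=5
k=1 load=t1/6c comp=t0/9c wait=9 total=14
k=2 load=t2/8c comp=t1/7c wait=8 total=22
k=3 load=t3/7c comp=t2/6c wait=7 total=29
k=4 load=t4/9c comp=t3/4c wait=9 total=38
k=5 load=t5/8c comp=t4/5c wait=8 total=46
k=6 load=t6/5c comp=t5/8c wait=8 total=54
k=7 load=- comp=t6/8c wait=8 total=62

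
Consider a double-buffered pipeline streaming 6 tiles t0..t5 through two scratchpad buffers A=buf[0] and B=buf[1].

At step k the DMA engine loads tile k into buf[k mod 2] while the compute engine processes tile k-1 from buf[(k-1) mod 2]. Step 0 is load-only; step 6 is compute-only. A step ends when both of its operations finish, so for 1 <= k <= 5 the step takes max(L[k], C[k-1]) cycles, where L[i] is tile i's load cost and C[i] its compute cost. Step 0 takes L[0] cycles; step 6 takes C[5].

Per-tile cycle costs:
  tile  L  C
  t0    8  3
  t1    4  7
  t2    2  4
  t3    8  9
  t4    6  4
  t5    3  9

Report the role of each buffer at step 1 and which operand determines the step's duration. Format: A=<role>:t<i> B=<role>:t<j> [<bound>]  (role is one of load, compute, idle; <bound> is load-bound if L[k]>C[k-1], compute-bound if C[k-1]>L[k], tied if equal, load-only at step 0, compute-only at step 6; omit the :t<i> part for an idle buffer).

step 1: A=compute:t0 B=load:t1 [load-bound]

step 0: L[0]=8 → dur=8, Σ=8 | A=load:t0 B=idle [load-only]
step 1: L[1]=4 C[0]=3 → dur=4, Σ=12 | A=compute:t0 B=load:t1 [load-bound]
step 2: L[2]=2 C[1]=7 → dur=7, Σ=19 | A=load:t2 B=compute:t1 [compute-bound]
step 3: L[3]=8 C[2]=4 → dur=8, Σ=27 | A=compute:t2 B=load:t3 [load-bound]
step 4: L[4]=6 C[3]=9 → dur=9, Σ=36 | A=load:t4 B=compute:t3 [compute-bound]
step 5: L[5]=3 C[4]=4 → dur=4, Σ=40 | A=compute:t4 B=load:t5 [compute-bound]
step 6: C[5]=9 → dur=9, Σ=49 | A=idle B=compute:t5 [compute-only]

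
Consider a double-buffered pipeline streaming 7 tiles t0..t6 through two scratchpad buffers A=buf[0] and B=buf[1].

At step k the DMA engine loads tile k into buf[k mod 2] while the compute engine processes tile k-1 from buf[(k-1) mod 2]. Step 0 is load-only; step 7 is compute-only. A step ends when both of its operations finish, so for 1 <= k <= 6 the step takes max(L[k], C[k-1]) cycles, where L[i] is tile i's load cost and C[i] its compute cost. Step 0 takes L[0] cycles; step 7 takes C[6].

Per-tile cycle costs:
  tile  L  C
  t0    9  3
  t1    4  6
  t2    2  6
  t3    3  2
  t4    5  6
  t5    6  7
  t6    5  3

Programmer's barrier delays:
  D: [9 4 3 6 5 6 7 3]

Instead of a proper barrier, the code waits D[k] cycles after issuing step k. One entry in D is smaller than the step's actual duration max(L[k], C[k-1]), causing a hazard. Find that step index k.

hazard at step 2

[0] required=L[0]=9=9 vs D=9 ok
[1] required=max(L[1]=4,C[0]=3)=4 vs D=4 ok
[2] required=max(L[2]=2,C[1]=6)=6 vs D=3 SHORT
[3] required=max(L[3]=3,C[2]=6)=6 vs D=6 ok
[4] required=max(L[4]=5,C[3]=2)=5 vs D=5 ok
[5] required=max(L[5]=6,C[4]=6)=6 vs D=6 ok
[6] required=max(L[6]=5,C[5]=7)=7 vs D=7 ok
[7] required=C[6]=3=3 vs D=3 ok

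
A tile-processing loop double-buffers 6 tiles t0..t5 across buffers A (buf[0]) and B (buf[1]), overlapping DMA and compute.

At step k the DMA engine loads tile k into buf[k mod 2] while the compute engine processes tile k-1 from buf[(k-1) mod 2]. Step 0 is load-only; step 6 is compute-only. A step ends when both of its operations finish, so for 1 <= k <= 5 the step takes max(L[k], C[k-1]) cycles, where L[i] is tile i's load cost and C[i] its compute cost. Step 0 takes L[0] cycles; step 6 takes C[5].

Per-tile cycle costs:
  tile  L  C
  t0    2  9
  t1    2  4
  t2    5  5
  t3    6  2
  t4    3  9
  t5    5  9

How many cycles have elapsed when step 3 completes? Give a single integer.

[0] DMA t0→A (2c) ∥ CU idle ⇒ 2c, clock 2
[1] DMA t1→B (2c) ∥ CU A:t0 (9c) ⇒ 9c, clock 11
[2] DMA t2→A (5c) ∥ CU B:t1 (4c) ⇒ 5c, clock 16
[3] DMA t3→B (6c) ∥ CU A:t2 (5c) ⇒ 6c, clock 22
[4] DMA t4→A (3c) ∥ CU B:t3 (2c) ⇒ 3c, clock 25
[5] DMA t5→B (5c) ∥ CU A:t4 (9c) ⇒ 9c, clock 34
[6] DMA idle ∥ CU B:t5 (9c) ⇒ 9c, clock 43

end_cycle[3] = 22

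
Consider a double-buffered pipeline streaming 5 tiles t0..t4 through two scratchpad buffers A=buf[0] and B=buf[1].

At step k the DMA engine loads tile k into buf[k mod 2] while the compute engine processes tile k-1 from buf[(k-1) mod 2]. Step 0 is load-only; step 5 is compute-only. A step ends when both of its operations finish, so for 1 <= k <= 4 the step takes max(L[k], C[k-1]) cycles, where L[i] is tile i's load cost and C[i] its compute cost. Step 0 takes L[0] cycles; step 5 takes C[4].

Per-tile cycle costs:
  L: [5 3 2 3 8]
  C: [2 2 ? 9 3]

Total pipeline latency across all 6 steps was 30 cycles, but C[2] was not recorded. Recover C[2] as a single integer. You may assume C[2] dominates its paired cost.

C[2] = 8

step 0 → dur = L[0]=5 = 5
step 1 → dur = max(L[1]=3, C[0]=2) = 3
step 2 → dur = max(L[2]=2, C[1]=2) = 2
step 3 → dur = max(L[3]=3, C[2]=?) = C[2]  (unknown; binding)
step 4 → dur = max(L[4]=8, C[3]=9) = 9
step 5 → dur = C[4]=3 = 3
sum of known step durations = 22
dur[3] = total - known = 30 - 22 = 8
C[2] is the binding max in step 3, so C[2] = dur[3] = 8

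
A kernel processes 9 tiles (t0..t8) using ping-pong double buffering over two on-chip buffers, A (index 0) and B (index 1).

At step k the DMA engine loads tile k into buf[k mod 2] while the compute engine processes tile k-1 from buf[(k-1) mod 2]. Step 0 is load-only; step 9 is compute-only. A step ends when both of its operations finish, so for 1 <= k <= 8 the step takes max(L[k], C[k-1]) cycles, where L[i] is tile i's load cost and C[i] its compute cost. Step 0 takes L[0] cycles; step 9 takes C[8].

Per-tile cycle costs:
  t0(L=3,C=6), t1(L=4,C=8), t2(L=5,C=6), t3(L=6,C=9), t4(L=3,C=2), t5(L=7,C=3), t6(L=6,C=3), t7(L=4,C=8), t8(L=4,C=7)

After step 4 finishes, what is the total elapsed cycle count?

[0] DMA t0→A (3c) ∥ CU idle ⇒ 3c, clock 3
[1] DMA t1→B (4c) ∥ CU A:t0 (6c) ⇒ 6c, clock 9
[2] DMA t2→A (5c) ∥ CU B:t1 (8c) ⇒ 8c, clock 17
[3] DMA t3→B (6c) ∥ CU A:t2 (6c) ⇒ 6c, clock 23
[4] DMA t4→A (3c) ∥ CU B:t3 (9c) ⇒ 9c, clock 32
[5] DMA t5→B (7c) ∥ CU A:t4 (2c) ⇒ 7c, clock 39
[6] DMA t6→A (6c) ∥ CU B:t5 (3c) ⇒ 6c, clock 45
[7] DMA t7→B (4c) ∥ CU A:t6 (3c) ⇒ 4c, clock 49
[8] DMA t8→A (4c) ∥ CU B:t7 (8c) ⇒ 8c, clock 57
[9] DMA idle ∥ CU A:t8 (7c) ⇒ 7c, clock 64

end_cycle[4] = 32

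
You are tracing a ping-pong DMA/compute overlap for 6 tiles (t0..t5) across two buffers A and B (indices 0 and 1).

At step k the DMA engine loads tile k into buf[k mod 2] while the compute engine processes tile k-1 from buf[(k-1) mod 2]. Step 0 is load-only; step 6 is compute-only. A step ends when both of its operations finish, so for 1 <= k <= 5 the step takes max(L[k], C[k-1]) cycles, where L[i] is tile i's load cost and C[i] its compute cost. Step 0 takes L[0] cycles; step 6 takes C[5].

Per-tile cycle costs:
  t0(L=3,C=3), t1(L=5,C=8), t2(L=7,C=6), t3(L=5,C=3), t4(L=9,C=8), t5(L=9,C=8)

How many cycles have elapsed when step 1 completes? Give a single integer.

  0. 3=3c; end=3; A:t0 B:-
  1. max(5,3)=5c; end=8; A:t0 B:t1
  2. max(7,8)=8c; end=16; A:t2 B:t1
  3. max(5,6)=6c; end=22; A:t2 B:t3
  4. max(9,3)=9c; end=31; A:t4 B:t3
  5. max(9,8)=9c; end=40; A:t4 B:t5
  6. 8=8c; end=48; A:t4 B:t5

end_cycle[1] = 8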